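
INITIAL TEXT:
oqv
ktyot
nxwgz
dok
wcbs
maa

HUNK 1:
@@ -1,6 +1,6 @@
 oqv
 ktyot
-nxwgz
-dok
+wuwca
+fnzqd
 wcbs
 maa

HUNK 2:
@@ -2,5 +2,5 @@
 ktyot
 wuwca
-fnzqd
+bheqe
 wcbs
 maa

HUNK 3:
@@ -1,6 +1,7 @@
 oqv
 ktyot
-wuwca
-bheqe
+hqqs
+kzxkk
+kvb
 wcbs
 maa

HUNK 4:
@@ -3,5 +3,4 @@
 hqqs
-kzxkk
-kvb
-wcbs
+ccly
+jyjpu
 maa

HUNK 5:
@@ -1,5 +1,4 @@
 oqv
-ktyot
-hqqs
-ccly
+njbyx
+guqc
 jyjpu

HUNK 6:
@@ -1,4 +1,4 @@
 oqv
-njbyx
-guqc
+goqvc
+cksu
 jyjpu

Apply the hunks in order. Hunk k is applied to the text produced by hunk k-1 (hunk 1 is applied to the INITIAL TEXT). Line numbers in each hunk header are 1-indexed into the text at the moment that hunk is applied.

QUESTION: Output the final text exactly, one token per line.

Answer: oqv
goqvc
cksu
jyjpu
maa

Derivation:
Hunk 1: at line 1 remove [nxwgz,dok] add [wuwca,fnzqd] -> 6 lines: oqv ktyot wuwca fnzqd wcbs maa
Hunk 2: at line 2 remove [fnzqd] add [bheqe] -> 6 lines: oqv ktyot wuwca bheqe wcbs maa
Hunk 3: at line 1 remove [wuwca,bheqe] add [hqqs,kzxkk,kvb] -> 7 lines: oqv ktyot hqqs kzxkk kvb wcbs maa
Hunk 4: at line 3 remove [kzxkk,kvb,wcbs] add [ccly,jyjpu] -> 6 lines: oqv ktyot hqqs ccly jyjpu maa
Hunk 5: at line 1 remove [ktyot,hqqs,ccly] add [njbyx,guqc] -> 5 lines: oqv njbyx guqc jyjpu maa
Hunk 6: at line 1 remove [njbyx,guqc] add [goqvc,cksu] -> 5 lines: oqv goqvc cksu jyjpu maa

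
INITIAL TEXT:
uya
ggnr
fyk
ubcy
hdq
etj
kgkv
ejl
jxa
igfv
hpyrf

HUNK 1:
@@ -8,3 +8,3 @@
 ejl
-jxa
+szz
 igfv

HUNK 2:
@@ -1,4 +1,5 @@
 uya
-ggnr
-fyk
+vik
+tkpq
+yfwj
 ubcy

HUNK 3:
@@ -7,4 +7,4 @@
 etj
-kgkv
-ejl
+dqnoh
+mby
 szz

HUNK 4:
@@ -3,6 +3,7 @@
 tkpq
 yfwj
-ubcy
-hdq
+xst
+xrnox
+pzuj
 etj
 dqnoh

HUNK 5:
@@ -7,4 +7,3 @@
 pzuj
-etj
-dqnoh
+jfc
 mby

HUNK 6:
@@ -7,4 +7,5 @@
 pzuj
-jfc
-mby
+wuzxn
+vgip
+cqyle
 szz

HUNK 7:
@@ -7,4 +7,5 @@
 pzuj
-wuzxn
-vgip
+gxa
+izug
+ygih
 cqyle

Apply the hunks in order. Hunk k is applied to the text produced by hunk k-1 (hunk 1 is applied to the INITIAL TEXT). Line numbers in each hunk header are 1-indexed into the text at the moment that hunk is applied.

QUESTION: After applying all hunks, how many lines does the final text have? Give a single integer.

Answer: 14

Derivation:
Hunk 1: at line 8 remove [jxa] add [szz] -> 11 lines: uya ggnr fyk ubcy hdq etj kgkv ejl szz igfv hpyrf
Hunk 2: at line 1 remove [ggnr,fyk] add [vik,tkpq,yfwj] -> 12 lines: uya vik tkpq yfwj ubcy hdq etj kgkv ejl szz igfv hpyrf
Hunk 3: at line 7 remove [kgkv,ejl] add [dqnoh,mby] -> 12 lines: uya vik tkpq yfwj ubcy hdq etj dqnoh mby szz igfv hpyrf
Hunk 4: at line 3 remove [ubcy,hdq] add [xst,xrnox,pzuj] -> 13 lines: uya vik tkpq yfwj xst xrnox pzuj etj dqnoh mby szz igfv hpyrf
Hunk 5: at line 7 remove [etj,dqnoh] add [jfc] -> 12 lines: uya vik tkpq yfwj xst xrnox pzuj jfc mby szz igfv hpyrf
Hunk 6: at line 7 remove [jfc,mby] add [wuzxn,vgip,cqyle] -> 13 lines: uya vik tkpq yfwj xst xrnox pzuj wuzxn vgip cqyle szz igfv hpyrf
Hunk 7: at line 7 remove [wuzxn,vgip] add [gxa,izug,ygih] -> 14 lines: uya vik tkpq yfwj xst xrnox pzuj gxa izug ygih cqyle szz igfv hpyrf
Final line count: 14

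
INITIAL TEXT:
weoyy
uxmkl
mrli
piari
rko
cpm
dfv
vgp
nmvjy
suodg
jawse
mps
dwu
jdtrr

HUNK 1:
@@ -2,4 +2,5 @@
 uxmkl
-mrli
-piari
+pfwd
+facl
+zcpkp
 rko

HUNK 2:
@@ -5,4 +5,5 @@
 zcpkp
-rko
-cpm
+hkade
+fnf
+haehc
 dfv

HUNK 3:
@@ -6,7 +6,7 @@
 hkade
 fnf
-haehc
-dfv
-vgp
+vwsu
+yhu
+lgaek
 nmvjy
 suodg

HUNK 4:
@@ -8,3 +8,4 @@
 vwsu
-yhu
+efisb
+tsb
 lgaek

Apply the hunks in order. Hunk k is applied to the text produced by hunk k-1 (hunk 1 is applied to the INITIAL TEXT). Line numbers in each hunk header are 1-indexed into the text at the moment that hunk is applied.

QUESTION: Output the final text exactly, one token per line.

Hunk 1: at line 2 remove [mrli,piari] add [pfwd,facl,zcpkp] -> 15 lines: weoyy uxmkl pfwd facl zcpkp rko cpm dfv vgp nmvjy suodg jawse mps dwu jdtrr
Hunk 2: at line 5 remove [rko,cpm] add [hkade,fnf,haehc] -> 16 lines: weoyy uxmkl pfwd facl zcpkp hkade fnf haehc dfv vgp nmvjy suodg jawse mps dwu jdtrr
Hunk 3: at line 6 remove [haehc,dfv,vgp] add [vwsu,yhu,lgaek] -> 16 lines: weoyy uxmkl pfwd facl zcpkp hkade fnf vwsu yhu lgaek nmvjy suodg jawse mps dwu jdtrr
Hunk 4: at line 8 remove [yhu] add [efisb,tsb] -> 17 lines: weoyy uxmkl pfwd facl zcpkp hkade fnf vwsu efisb tsb lgaek nmvjy suodg jawse mps dwu jdtrr

Answer: weoyy
uxmkl
pfwd
facl
zcpkp
hkade
fnf
vwsu
efisb
tsb
lgaek
nmvjy
suodg
jawse
mps
dwu
jdtrr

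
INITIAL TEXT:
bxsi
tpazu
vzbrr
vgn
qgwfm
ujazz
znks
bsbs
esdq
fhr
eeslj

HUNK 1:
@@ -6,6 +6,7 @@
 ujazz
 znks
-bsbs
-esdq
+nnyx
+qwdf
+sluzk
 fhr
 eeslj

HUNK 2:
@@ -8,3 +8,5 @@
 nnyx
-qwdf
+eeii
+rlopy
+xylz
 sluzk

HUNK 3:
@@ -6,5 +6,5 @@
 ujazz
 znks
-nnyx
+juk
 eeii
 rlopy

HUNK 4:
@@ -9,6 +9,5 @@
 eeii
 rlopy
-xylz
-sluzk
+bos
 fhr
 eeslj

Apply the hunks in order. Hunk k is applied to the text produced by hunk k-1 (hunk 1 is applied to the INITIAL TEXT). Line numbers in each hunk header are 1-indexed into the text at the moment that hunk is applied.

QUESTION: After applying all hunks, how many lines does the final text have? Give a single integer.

Hunk 1: at line 6 remove [bsbs,esdq] add [nnyx,qwdf,sluzk] -> 12 lines: bxsi tpazu vzbrr vgn qgwfm ujazz znks nnyx qwdf sluzk fhr eeslj
Hunk 2: at line 8 remove [qwdf] add [eeii,rlopy,xylz] -> 14 lines: bxsi tpazu vzbrr vgn qgwfm ujazz znks nnyx eeii rlopy xylz sluzk fhr eeslj
Hunk 3: at line 6 remove [nnyx] add [juk] -> 14 lines: bxsi tpazu vzbrr vgn qgwfm ujazz znks juk eeii rlopy xylz sluzk fhr eeslj
Hunk 4: at line 9 remove [xylz,sluzk] add [bos] -> 13 lines: bxsi tpazu vzbrr vgn qgwfm ujazz znks juk eeii rlopy bos fhr eeslj
Final line count: 13

Answer: 13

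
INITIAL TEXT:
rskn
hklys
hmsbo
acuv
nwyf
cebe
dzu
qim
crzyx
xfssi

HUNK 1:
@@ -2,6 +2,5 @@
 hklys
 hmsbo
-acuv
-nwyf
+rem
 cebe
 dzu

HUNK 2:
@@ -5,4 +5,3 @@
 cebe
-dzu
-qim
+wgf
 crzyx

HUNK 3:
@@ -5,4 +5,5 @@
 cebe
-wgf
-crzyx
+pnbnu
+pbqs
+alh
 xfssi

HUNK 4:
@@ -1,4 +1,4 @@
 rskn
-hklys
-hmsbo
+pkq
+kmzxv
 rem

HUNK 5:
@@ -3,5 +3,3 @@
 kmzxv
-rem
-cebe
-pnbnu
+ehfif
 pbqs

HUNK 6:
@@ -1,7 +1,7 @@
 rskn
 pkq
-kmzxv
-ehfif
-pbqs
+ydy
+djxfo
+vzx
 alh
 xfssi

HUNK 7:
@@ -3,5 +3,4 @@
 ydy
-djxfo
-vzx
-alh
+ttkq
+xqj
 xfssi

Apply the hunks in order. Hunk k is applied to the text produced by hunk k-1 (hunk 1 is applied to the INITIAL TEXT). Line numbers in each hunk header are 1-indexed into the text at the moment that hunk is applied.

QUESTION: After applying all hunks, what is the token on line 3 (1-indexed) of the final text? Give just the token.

Answer: ydy

Derivation:
Hunk 1: at line 2 remove [acuv,nwyf] add [rem] -> 9 lines: rskn hklys hmsbo rem cebe dzu qim crzyx xfssi
Hunk 2: at line 5 remove [dzu,qim] add [wgf] -> 8 lines: rskn hklys hmsbo rem cebe wgf crzyx xfssi
Hunk 3: at line 5 remove [wgf,crzyx] add [pnbnu,pbqs,alh] -> 9 lines: rskn hklys hmsbo rem cebe pnbnu pbqs alh xfssi
Hunk 4: at line 1 remove [hklys,hmsbo] add [pkq,kmzxv] -> 9 lines: rskn pkq kmzxv rem cebe pnbnu pbqs alh xfssi
Hunk 5: at line 3 remove [rem,cebe,pnbnu] add [ehfif] -> 7 lines: rskn pkq kmzxv ehfif pbqs alh xfssi
Hunk 6: at line 1 remove [kmzxv,ehfif,pbqs] add [ydy,djxfo,vzx] -> 7 lines: rskn pkq ydy djxfo vzx alh xfssi
Hunk 7: at line 3 remove [djxfo,vzx,alh] add [ttkq,xqj] -> 6 lines: rskn pkq ydy ttkq xqj xfssi
Final line 3: ydy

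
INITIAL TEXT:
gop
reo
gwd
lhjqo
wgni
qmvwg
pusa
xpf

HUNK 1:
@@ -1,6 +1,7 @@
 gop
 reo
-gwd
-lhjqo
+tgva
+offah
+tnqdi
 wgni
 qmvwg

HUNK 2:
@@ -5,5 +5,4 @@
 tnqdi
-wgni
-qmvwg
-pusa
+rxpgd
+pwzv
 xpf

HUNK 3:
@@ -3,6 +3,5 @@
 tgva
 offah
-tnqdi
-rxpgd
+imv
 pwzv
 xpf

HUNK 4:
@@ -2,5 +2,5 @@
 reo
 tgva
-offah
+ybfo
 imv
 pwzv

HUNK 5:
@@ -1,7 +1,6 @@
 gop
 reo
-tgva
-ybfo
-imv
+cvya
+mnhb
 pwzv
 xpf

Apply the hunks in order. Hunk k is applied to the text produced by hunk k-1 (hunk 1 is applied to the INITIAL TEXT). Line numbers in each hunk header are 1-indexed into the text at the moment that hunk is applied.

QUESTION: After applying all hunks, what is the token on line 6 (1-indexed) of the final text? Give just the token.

Answer: xpf

Derivation:
Hunk 1: at line 1 remove [gwd,lhjqo] add [tgva,offah,tnqdi] -> 9 lines: gop reo tgva offah tnqdi wgni qmvwg pusa xpf
Hunk 2: at line 5 remove [wgni,qmvwg,pusa] add [rxpgd,pwzv] -> 8 lines: gop reo tgva offah tnqdi rxpgd pwzv xpf
Hunk 3: at line 3 remove [tnqdi,rxpgd] add [imv] -> 7 lines: gop reo tgva offah imv pwzv xpf
Hunk 4: at line 2 remove [offah] add [ybfo] -> 7 lines: gop reo tgva ybfo imv pwzv xpf
Hunk 5: at line 1 remove [tgva,ybfo,imv] add [cvya,mnhb] -> 6 lines: gop reo cvya mnhb pwzv xpf
Final line 6: xpf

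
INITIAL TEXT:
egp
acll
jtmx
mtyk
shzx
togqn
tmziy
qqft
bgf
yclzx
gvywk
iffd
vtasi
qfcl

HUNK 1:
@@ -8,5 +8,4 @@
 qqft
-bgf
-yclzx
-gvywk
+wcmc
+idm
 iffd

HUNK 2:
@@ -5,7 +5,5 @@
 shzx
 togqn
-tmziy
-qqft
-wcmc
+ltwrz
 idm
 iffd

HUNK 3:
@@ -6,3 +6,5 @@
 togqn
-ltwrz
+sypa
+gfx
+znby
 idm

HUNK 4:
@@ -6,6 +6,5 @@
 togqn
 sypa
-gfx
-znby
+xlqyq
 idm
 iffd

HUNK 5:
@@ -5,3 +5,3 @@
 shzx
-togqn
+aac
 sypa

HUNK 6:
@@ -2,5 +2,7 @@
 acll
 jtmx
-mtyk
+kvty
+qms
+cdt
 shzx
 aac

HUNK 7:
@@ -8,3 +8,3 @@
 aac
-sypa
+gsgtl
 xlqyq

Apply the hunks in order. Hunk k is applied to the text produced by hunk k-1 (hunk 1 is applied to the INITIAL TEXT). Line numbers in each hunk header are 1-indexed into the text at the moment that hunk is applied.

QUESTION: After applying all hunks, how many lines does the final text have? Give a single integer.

Hunk 1: at line 8 remove [bgf,yclzx,gvywk] add [wcmc,idm] -> 13 lines: egp acll jtmx mtyk shzx togqn tmziy qqft wcmc idm iffd vtasi qfcl
Hunk 2: at line 5 remove [tmziy,qqft,wcmc] add [ltwrz] -> 11 lines: egp acll jtmx mtyk shzx togqn ltwrz idm iffd vtasi qfcl
Hunk 3: at line 6 remove [ltwrz] add [sypa,gfx,znby] -> 13 lines: egp acll jtmx mtyk shzx togqn sypa gfx znby idm iffd vtasi qfcl
Hunk 4: at line 6 remove [gfx,znby] add [xlqyq] -> 12 lines: egp acll jtmx mtyk shzx togqn sypa xlqyq idm iffd vtasi qfcl
Hunk 5: at line 5 remove [togqn] add [aac] -> 12 lines: egp acll jtmx mtyk shzx aac sypa xlqyq idm iffd vtasi qfcl
Hunk 6: at line 2 remove [mtyk] add [kvty,qms,cdt] -> 14 lines: egp acll jtmx kvty qms cdt shzx aac sypa xlqyq idm iffd vtasi qfcl
Hunk 7: at line 8 remove [sypa] add [gsgtl] -> 14 lines: egp acll jtmx kvty qms cdt shzx aac gsgtl xlqyq idm iffd vtasi qfcl
Final line count: 14

Answer: 14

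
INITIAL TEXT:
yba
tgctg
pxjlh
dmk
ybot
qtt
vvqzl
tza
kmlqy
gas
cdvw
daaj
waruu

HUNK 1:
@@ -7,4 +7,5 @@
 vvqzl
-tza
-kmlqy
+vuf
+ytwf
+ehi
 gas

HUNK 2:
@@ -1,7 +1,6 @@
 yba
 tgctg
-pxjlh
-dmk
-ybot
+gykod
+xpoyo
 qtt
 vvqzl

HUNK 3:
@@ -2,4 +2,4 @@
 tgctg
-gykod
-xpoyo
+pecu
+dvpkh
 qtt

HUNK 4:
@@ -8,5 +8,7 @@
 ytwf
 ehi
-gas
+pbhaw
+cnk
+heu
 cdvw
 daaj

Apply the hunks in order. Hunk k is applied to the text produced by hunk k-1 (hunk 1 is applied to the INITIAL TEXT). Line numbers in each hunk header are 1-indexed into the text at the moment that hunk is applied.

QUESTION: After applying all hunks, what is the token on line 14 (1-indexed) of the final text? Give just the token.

Answer: daaj

Derivation:
Hunk 1: at line 7 remove [tza,kmlqy] add [vuf,ytwf,ehi] -> 14 lines: yba tgctg pxjlh dmk ybot qtt vvqzl vuf ytwf ehi gas cdvw daaj waruu
Hunk 2: at line 1 remove [pxjlh,dmk,ybot] add [gykod,xpoyo] -> 13 lines: yba tgctg gykod xpoyo qtt vvqzl vuf ytwf ehi gas cdvw daaj waruu
Hunk 3: at line 2 remove [gykod,xpoyo] add [pecu,dvpkh] -> 13 lines: yba tgctg pecu dvpkh qtt vvqzl vuf ytwf ehi gas cdvw daaj waruu
Hunk 4: at line 8 remove [gas] add [pbhaw,cnk,heu] -> 15 lines: yba tgctg pecu dvpkh qtt vvqzl vuf ytwf ehi pbhaw cnk heu cdvw daaj waruu
Final line 14: daaj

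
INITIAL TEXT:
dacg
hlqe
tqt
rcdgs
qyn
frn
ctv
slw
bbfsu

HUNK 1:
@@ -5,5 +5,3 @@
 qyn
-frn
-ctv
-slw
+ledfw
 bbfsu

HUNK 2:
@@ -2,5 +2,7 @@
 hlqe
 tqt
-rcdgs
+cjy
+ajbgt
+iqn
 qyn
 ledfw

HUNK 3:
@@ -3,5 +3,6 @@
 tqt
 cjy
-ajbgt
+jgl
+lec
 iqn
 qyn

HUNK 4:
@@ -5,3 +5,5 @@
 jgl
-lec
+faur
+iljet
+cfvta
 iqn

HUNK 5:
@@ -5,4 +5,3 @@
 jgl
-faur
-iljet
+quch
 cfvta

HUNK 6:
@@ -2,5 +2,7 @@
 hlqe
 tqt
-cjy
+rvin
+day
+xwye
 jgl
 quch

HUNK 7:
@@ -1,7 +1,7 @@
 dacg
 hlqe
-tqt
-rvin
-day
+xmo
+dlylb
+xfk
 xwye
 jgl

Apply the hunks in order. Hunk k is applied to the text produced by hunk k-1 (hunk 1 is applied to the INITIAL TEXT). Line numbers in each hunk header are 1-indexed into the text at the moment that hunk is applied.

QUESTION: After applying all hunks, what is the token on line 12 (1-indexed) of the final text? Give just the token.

Answer: ledfw

Derivation:
Hunk 1: at line 5 remove [frn,ctv,slw] add [ledfw] -> 7 lines: dacg hlqe tqt rcdgs qyn ledfw bbfsu
Hunk 2: at line 2 remove [rcdgs] add [cjy,ajbgt,iqn] -> 9 lines: dacg hlqe tqt cjy ajbgt iqn qyn ledfw bbfsu
Hunk 3: at line 3 remove [ajbgt] add [jgl,lec] -> 10 lines: dacg hlqe tqt cjy jgl lec iqn qyn ledfw bbfsu
Hunk 4: at line 5 remove [lec] add [faur,iljet,cfvta] -> 12 lines: dacg hlqe tqt cjy jgl faur iljet cfvta iqn qyn ledfw bbfsu
Hunk 5: at line 5 remove [faur,iljet] add [quch] -> 11 lines: dacg hlqe tqt cjy jgl quch cfvta iqn qyn ledfw bbfsu
Hunk 6: at line 2 remove [cjy] add [rvin,day,xwye] -> 13 lines: dacg hlqe tqt rvin day xwye jgl quch cfvta iqn qyn ledfw bbfsu
Hunk 7: at line 1 remove [tqt,rvin,day] add [xmo,dlylb,xfk] -> 13 lines: dacg hlqe xmo dlylb xfk xwye jgl quch cfvta iqn qyn ledfw bbfsu
Final line 12: ledfw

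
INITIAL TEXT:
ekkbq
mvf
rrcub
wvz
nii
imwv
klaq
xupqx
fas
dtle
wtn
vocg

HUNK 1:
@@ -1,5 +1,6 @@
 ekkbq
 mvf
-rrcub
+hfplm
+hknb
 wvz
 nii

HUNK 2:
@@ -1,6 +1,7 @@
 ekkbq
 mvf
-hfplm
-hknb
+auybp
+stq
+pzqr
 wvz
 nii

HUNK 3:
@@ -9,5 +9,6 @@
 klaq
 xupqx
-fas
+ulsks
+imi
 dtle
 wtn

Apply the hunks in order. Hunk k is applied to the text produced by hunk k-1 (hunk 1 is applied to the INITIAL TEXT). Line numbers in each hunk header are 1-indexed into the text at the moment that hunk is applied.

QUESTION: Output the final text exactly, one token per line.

Hunk 1: at line 1 remove [rrcub] add [hfplm,hknb] -> 13 lines: ekkbq mvf hfplm hknb wvz nii imwv klaq xupqx fas dtle wtn vocg
Hunk 2: at line 1 remove [hfplm,hknb] add [auybp,stq,pzqr] -> 14 lines: ekkbq mvf auybp stq pzqr wvz nii imwv klaq xupqx fas dtle wtn vocg
Hunk 3: at line 9 remove [fas] add [ulsks,imi] -> 15 lines: ekkbq mvf auybp stq pzqr wvz nii imwv klaq xupqx ulsks imi dtle wtn vocg

Answer: ekkbq
mvf
auybp
stq
pzqr
wvz
nii
imwv
klaq
xupqx
ulsks
imi
dtle
wtn
vocg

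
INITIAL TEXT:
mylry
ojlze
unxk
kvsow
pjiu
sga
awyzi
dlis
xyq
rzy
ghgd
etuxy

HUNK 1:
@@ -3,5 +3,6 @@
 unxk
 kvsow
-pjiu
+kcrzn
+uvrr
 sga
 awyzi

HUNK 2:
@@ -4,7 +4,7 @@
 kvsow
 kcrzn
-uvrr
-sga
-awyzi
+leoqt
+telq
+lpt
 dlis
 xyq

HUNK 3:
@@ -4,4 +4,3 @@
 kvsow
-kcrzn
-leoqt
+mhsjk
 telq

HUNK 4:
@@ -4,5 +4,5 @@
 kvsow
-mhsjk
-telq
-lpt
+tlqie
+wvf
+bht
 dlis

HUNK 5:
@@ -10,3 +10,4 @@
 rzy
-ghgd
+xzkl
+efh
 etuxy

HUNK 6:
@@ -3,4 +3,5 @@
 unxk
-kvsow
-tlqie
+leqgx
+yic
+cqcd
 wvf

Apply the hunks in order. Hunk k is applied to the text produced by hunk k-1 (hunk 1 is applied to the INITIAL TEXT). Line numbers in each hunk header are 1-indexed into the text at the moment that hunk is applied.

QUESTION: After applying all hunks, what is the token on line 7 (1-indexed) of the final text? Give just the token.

Hunk 1: at line 3 remove [pjiu] add [kcrzn,uvrr] -> 13 lines: mylry ojlze unxk kvsow kcrzn uvrr sga awyzi dlis xyq rzy ghgd etuxy
Hunk 2: at line 4 remove [uvrr,sga,awyzi] add [leoqt,telq,lpt] -> 13 lines: mylry ojlze unxk kvsow kcrzn leoqt telq lpt dlis xyq rzy ghgd etuxy
Hunk 3: at line 4 remove [kcrzn,leoqt] add [mhsjk] -> 12 lines: mylry ojlze unxk kvsow mhsjk telq lpt dlis xyq rzy ghgd etuxy
Hunk 4: at line 4 remove [mhsjk,telq,lpt] add [tlqie,wvf,bht] -> 12 lines: mylry ojlze unxk kvsow tlqie wvf bht dlis xyq rzy ghgd etuxy
Hunk 5: at line 10 remove [ghgd] add [xzkl,efh] -> 13 lines: mylry ojlze unxk kvsow tlqie wvf bht dlis xyq rzy xzkl efh etuxy
Hunk 6: at line 3 remove [kvsow,tlqie] add [leqgx,yic,cqcd] -> 14 lines: mylry ojlze unxk leqgx yic cqcd wvf bht dlis xyq rzy xzkl efh etuxy
Final line 7: wvf

Answer: wvf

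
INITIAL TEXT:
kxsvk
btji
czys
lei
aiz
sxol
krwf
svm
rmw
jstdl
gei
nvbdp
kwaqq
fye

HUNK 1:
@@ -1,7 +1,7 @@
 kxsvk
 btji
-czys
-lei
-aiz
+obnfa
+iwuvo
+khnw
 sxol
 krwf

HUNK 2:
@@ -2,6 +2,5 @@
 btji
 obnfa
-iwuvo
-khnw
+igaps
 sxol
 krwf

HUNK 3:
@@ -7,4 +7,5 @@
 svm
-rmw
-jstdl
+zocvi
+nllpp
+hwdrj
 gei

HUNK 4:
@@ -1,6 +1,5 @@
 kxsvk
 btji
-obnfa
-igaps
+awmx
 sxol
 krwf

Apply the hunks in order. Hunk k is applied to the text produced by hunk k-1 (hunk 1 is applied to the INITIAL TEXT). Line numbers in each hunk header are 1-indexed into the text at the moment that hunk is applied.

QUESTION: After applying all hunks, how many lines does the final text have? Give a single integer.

Hunk 1: at line 1 remove [czys,lei,aiz] add [obnfa,iwuvo,khnw] -> 14 lines: kxsvk btji obnfa iwuvo khnw sxol krwf svm rmw jstdl gei nvbdp kwaqq fye
Hunk 2: at line 2 remove [iwuvo,khnw] add [igaps] -> 13 lines: kxsvk btji obnfa igaps sxol krwf svm rmw jstdl gei nvbdp kwaqq fye
Hunk 3: at line 7 remove [rmw,jstdl] add [zocvi,nllpp,hwdrj] -> 14 lines: kxsvk btji obnfa igaps sxol krwf svm zocvi nllpp hwdrj gei nvbdp kwaqq fye
Hunk 4: at line 1 remove [obnfa,igaps] add [awmx] -> 13 lines: kxsvk btji awmx sxol krwf svm zocvi nllpp hwdrj gei nvbdp kwaqq fye
Final line count: 13

Answer: 13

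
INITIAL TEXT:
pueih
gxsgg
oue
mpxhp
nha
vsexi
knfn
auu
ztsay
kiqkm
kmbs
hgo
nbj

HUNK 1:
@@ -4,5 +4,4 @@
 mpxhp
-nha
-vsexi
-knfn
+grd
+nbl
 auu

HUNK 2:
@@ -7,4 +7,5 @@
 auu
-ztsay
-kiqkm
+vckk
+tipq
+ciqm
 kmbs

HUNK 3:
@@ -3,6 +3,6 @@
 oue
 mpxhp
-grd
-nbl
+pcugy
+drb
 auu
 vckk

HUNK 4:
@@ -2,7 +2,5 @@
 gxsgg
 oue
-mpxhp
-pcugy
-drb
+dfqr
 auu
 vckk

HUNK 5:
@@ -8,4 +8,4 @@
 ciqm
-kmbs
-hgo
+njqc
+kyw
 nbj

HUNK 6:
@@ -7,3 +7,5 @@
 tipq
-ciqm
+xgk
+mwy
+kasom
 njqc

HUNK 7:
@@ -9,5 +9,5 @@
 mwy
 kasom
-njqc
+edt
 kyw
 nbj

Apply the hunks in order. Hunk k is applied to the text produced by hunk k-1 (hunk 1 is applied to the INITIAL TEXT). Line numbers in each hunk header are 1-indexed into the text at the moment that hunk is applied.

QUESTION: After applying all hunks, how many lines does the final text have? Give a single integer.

Answer: 13

Derivation:
Hunk 1: at line 4 remove [nha,vsexi,knfn] add [grd,nbl] -> 12 lines: pueih gxsgg oue mpxhp grd nbl auu ztsay kiqkm kmbs hgo nbj
Hunk 2: at line 7 remove [ztsay,kiqkm] add [vckk,tipq,ciqm] -> 13 lines: pueih gxsgg oue mpxhp grd nbl auu vckk tipq ciqm kmbs hgo nbj
Hunk 3: at line 3 remove [grd,nbl] add [pcugy,drb] -> 13 lines: pueih gxsgg oue mpxhp pcugy drb auu vckk tipq ciqm kmbs hgo nbj
Hunk 4: at line 2 remove [mpxhp,pcugy,drb] add [dfqr] -> 11 lines: pueih gxsgg oue dfqr auu vckk tipq ciqm kmbs hgo nbj
Hunk 5: at line 8 remove [kmbs,hgo] add [njqc,kyw] -> 11 lines: pueih gxsgg oue dfqr auu vckk tipq ciqm njqc kyw nbj
Hunk 6: at line 7 remove [ciqm] add [xgk,mwy,kasom] -> 13 lines: pueih gxsgg oue dfqr auu vckk tipq xgk mwy kasom njqc kyw nbj
Hunk 7: at line 9 remove [njqc] add [edt] -> 13 lines: pueih gxsgg oue dfqr auu vckk tipq xgk mwy kasom edt kyw nbj
Final line count: 13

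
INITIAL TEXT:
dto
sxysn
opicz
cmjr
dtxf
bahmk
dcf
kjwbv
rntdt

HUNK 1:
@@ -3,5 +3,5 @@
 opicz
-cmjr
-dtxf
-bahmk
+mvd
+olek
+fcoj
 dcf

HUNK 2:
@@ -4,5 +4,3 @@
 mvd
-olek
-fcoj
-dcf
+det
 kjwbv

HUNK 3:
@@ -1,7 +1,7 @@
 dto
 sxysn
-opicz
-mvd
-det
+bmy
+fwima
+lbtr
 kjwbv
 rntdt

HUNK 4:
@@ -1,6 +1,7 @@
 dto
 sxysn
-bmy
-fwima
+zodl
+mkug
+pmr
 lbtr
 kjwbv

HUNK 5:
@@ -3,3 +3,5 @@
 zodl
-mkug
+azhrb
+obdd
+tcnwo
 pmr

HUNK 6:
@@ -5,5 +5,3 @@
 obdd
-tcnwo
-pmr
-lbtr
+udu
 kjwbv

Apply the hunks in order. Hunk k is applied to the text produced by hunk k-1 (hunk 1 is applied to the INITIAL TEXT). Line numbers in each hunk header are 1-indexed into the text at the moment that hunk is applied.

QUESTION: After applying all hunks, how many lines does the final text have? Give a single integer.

Hunk 1: at line 3 remove [cmjr,dtxf,bahmk] add [mvd,olek,fcoj] -> 9 lines: dto sxysn opicz mvd olek fcoj dcf kjwbv rntdt
Hunk 2: at line 4 remove [olek,fcoj,dcf] add [det] -> 7 lines: dto sxysn opicz mvd det kjwbv rntdt
Hunk 3: at line 1 remove [opicz,mvd,det] add [bmy,fwima,lbtr] -> 7 lines: dto sxysn bmy fwima lbtr kjwbv rntdt
Hunk 4: at line 1 remove [bmy,fwima] add [zodl,mkug,pmr] -> 8 lines: dto sxysn zodl mkug pmr lbtr kjwbv rntdt
Hunk 5: at line 3 remove [mkug] add [azhrb,obdd,tcnwo] -> 10 lines: dto sxysn zodl azhrb obdd tcnwo pmr lbtr kjwbv rntdt
Hunk 6: at line 5 remove [tcnwo,pmr,lbtr] add [udu] -> 8 lines: dto sxysn zodl azhrb obdd udu kjwbv rntdt
Final line count: 8

Answer: 8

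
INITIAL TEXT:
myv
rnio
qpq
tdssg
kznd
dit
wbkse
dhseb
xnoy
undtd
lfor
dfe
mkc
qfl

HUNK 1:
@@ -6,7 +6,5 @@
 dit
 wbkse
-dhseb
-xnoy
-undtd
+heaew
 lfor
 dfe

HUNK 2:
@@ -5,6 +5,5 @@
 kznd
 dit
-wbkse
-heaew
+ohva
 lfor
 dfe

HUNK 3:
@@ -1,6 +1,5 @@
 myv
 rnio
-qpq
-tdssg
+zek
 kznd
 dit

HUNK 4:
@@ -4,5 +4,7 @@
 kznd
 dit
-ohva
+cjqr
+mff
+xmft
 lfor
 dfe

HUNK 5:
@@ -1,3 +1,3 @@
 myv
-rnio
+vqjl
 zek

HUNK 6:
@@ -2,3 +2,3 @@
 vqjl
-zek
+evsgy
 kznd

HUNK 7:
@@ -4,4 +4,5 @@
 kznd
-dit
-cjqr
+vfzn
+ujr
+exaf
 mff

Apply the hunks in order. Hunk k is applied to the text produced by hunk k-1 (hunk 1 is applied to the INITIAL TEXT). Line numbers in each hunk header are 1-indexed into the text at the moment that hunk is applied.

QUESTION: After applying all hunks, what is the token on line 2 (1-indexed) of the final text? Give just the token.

Hunk 1: at line 6 remove [dhseb,xnoy,undtd] add [heaew] -> 12 lines: myv rnio qpq tdssg kznd dit wbkse heaew lfor dfe mkc qfl
Hunk 2: at line 5 remove [wbkse,heaew] add [ohva] -> 11 lines: myv rnio qpq tdssg kznd dit ohva lfor dfe mkc qfl
Hunk 3: at line 1 remove [qpq,tdssg] add [zek] -> 10 lines: myv rnio zek kznd dit ohva lfor dfe mkc qfl
Hunk 4: at line 4 remove [ohva] add [cjqr,mff,xmft] -> 12 lines: myv rnio zek kznd dit cjqr mff xmft lfor dfe mkc qfl
Hunk 5: at line 1 remove [rnio] add [vqjl] -> 12 lines: myv vqjl zek kznd dit cjqr mff xmft lfor dfe mkc qfl
Hunk 6: at line 2 remove [zek] add [evsgy] -> 12 lines: myv vqjl evsgy kznd dit cjqr mff xmft lfor dfe mkc qfl
Hunk 7: at line 4 remove [dit,cjqr] add [vfzn,ujr,exaf] -> 13 lines: myv vqjl evsgy kznd vfzn ujr exaf mff xmft lfor dfe mkc qfl
Final line 2: vqjl

Answer: vqjl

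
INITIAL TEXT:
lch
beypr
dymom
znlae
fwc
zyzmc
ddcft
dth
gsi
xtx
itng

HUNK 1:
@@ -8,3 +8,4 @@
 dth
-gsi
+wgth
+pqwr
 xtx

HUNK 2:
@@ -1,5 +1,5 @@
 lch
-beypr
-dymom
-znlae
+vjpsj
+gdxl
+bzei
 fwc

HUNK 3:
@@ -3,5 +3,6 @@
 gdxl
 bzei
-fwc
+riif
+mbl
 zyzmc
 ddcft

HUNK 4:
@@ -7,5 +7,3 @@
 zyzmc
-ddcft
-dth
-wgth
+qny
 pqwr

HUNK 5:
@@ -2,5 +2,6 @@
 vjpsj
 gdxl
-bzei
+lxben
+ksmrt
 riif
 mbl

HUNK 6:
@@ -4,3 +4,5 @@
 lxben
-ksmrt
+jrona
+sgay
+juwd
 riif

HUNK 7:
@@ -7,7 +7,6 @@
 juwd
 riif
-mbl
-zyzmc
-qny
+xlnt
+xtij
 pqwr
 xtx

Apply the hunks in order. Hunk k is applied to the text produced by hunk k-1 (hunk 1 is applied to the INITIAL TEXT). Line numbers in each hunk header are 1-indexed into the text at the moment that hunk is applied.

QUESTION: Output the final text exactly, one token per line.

Hunk 1: at line 8 remove [gsi] add [wgth,pqwr] -> 12 lines: lch beypr dymom znlae fwc zyzmc ddcft dth wgth pqwr xtx itng
Hunk 2: at line 1 remove [beypr,dymom,znlae] add [vjpsj,gdxl,bzei] -> 12 lines: lch vjpsj gdxl bzei fwc zyzmc ddcft dth wgth pqwr xtx itng
Hunk 3: at line 3 remove [fwc] add [riif,mbl] -> 13 lines: lch vjpsj gdxl bzei riif mbl zyzmc ddcft dth wgth pqwr xtx itng
Hunk 4: at line 7 remove [ddcft,dth,wgth] add [qny] -> 11 lines: lch vjpsj gdxl bzei riif mbl zyzmc qny pqwr xtx itng
Hunk 5: at line 2 remove [bzei] add [lxben,ksmrt] -> 12 lines: lch vjpsj gdxl lxben ksmrt riif mbl zyzmc qny pqwr xtx itng
Hunk 6: at line 4 remove [ksmrt] add [jrona,sgay,juwd] -> 14 lines: lch vjpsj gdxl lxben jrona sgay juwd riif mbl zyzmc qny pqwr xtx itng
Hunk 7: at line 7 remove [mbl,zyzmc,qny] add [xlnt,xtij] -> 13 lines: lch vjpsj gdxl lxben jrona sgay juwd riif xlnt xtij pqwr xtx itng

Answer: lch
vjpsj
gdxl
lxben
jrona
sgay
juwd
riif
xlnt
xtij
pqwr
xtx
itng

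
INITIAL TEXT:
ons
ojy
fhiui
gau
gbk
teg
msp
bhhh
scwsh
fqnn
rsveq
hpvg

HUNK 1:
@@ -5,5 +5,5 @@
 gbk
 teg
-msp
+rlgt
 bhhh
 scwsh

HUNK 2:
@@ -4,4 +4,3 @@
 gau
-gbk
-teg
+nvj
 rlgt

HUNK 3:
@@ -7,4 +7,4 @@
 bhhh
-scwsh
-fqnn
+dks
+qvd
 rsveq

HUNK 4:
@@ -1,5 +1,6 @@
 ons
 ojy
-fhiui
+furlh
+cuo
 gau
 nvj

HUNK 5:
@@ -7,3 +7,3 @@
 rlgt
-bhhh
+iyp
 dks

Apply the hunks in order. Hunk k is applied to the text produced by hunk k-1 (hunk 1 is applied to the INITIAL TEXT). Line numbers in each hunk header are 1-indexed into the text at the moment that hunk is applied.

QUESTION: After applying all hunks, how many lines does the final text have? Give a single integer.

Answer: 12

Derivation:
Hunk 1: at line 5 remove [msp] add [rlgt] -> 12 lines: ons ojy fhiui gau gbk teg rlgt bhhh scwsh fqnn rsveq hpvg
Hunk 2: at line 4 remove [gbk,teg] add [nvj] -> 11 lines: ons ojy fhiui gau nvj rlgt bhhh scwsh fqnn rsveq hpvg
Hunk 3: at line 7 remove [scwsh,fqnn] add [dks,qvd] -> 11 lines: ons ojy fhiui gau nvj rlgt bhhh dks qvd rsveq hpvg
Hunk 4: at line 1 remove [fhiui] add [furlh,cuo] -> 12 lines: ons ojy furlh cuo gau nvj rlgt bhhh dks qvd rsveq hpvg
Hunk 5: at line 7 remove [bhhh] add [iyp] -> 12 lines: ons ojy furlh cuo gau nvj rlgt iyp dks qvd rsveq hpvg
Final line count: 12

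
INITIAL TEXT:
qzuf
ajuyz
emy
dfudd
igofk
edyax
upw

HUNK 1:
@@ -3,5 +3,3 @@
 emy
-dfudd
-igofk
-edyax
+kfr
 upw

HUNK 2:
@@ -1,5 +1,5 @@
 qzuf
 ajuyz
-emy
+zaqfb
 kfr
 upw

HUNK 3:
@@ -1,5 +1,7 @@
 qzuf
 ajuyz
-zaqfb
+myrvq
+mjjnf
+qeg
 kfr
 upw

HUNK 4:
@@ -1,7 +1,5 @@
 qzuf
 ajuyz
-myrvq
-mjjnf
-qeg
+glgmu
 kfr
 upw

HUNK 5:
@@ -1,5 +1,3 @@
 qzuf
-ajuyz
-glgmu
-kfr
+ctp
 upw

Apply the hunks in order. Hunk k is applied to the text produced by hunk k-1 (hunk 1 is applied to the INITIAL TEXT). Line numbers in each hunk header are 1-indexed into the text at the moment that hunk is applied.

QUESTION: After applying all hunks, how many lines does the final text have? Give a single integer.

Answer: 3

Derivation:
Hunk 1: at line 3 remove [dfudd,igofk,edyax] add [kfr] -> 5 lines: qzuf ajuyz emy kfr upw
Hunk 2: at line 1 remove [emy] add [zaqfb] -> 5 lines: qzuf ajuyz zaqfb kfr upw
Hunk 3: at line 1 remove [zaqfb] add [myrvq,mjjnf,qeg] -> 7 lines: qzuf ajuyz myrvq mjjnf qeg kfr upw
Hunk 4: at line 1 remove [myrvq,mjjnf,qeg] add [glgmu] -> 5 lines: qzuf ajuyz glgmu kfr upw
Hunk 5: at line 1 remove [ajuyz,glgmu,kfr] add [ctp] -> 3 lines: qzuf ctp upw
Final line count: 3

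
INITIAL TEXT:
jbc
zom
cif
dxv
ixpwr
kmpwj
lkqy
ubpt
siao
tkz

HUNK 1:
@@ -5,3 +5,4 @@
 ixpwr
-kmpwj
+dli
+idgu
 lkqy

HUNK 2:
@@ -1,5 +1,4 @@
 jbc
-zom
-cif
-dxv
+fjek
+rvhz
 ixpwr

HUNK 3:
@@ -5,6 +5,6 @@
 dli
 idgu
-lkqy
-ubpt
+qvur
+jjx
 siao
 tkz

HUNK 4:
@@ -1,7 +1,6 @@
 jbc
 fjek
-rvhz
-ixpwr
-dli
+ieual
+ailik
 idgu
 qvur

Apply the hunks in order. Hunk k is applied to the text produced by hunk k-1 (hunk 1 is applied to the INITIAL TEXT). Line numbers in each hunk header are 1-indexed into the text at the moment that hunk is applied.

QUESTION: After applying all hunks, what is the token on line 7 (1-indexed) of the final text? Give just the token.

Answer: jjx

Derivation:
Hunk 1: at line 5 remove [kmpwj] add [dli,idgu] -> 11 lines: jbc zom cif dxv ixpwr dli idgu lkqy ubpt siao tkz
Hunk 2: at line 1 remove [zom,cif,dxv] add [fjek,rvhz] -> 10 lines: jbc fjek rvhz ixpwr dli idgu lkqy ubpt siao tkz
Hunk 3: at line 5 remove [lkqy,ubpt] add [qvur,jjx] -> 10 lines: jbc fjek rvhz ixpwr dli idgu qvur jjx siao tkz
Hunk 4: at line 1 remove [rvhz,ixpwr,dli] add [ieual,ailik] -> 9 lines: jbc fjek ieual ailik idgu qvur jjx siao tkz
Final line 7: jjx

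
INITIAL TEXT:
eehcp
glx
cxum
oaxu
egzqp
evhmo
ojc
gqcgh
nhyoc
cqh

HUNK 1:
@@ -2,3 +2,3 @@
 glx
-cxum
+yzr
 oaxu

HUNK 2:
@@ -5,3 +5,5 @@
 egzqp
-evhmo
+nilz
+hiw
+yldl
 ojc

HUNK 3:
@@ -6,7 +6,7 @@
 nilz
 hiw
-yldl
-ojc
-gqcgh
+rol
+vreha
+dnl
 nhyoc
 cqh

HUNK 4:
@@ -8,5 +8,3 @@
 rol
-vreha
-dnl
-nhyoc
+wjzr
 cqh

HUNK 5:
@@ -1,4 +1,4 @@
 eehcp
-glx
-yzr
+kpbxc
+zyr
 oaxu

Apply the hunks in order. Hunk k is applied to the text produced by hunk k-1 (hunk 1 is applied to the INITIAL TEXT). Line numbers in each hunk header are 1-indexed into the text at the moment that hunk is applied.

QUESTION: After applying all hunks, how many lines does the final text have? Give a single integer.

Answer: 10

Derivation:
Hunk 1: at line 2 remove [cxum] add [yzr] -> 10 lines: eehcp glx yzr oaxu egzqp evhmo ojc gqcgh nhyoc cqh
Hunk 2: at line 5 remove [evhmo] add [nilz,hiw,yldl] -> 12 lines: eehcp glx yzr oaxu egzqp nilz hiw yldl ojc gqcgh nhyoc cqh
Hunk 3: at line 6 remove [yldl,ojc,gqcgh] add [rol,vreha,dnl] -> 12 lines: eehcp glx yzr oaxu egzqp nilz hiw rol vreha dnl nhyoc cqh
Hunk 4: at line 8 remove [vreha,dnl,nhyoc] add [wjzr] -> 10 lines: eehcp glx yzr oaxu egzqp nilz hiw rol wjzr cqh
Hunk 5: at line 1 remove [glx,yzr] add [kpbxc,zyr] -> 10 lines: eehcp kpbxc zyr oaxu egzqp nilz hiw rol wjzr cqh
Final line count: 10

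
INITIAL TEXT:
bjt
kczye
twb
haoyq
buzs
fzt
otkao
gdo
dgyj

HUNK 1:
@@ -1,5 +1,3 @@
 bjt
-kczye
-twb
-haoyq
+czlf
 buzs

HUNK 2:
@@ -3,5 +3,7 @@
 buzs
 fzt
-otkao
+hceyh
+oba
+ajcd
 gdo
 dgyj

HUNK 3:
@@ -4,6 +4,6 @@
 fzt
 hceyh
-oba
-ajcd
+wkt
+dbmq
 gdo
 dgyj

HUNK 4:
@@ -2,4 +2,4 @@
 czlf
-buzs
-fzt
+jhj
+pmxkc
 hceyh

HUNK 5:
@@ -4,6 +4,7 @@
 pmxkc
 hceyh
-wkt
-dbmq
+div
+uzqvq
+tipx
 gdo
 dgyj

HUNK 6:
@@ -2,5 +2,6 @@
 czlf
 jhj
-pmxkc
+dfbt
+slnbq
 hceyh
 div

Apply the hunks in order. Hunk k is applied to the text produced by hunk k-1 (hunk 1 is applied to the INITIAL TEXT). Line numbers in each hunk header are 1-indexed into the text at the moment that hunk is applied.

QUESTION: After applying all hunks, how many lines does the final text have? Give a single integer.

Answer: 11

Derivation:
Hunk 1: at line 1 remove [kczye,twb,haoyq] add [czlf] -> 7 lines: bjt czlf buzs fzt otkao gdo dgyj
Hunk 2: at line 3 remove [otkao] add [hceyh,oba,ajcd] -> 9 lines: bjt czlf buzs fzt hceyh oba ajcd gdo dgyj
Hunk 3: at line 4 remove [oba,ajcd] add [wkt,dbmq] -> 9 lines: bjt czlf buzs fzt hceyh wkt dbmq gdo dgyj
Hunk 4: at line 2 remove [buzs,fzt] add [jhj,pmxkc] -> 9 lines: bjt czlf jhj pmxkc hceyh wkt dbmq gdo dgyj
Hunk 5: at line 4 remove [wkt,dbmq] add [div,uzqvq,tipx] -> 10 lines: bjt czlf jhj pmxkc hceyh div uzqvq tipx gdo dgyj
Hunk 6: at line 2 remove [pmxkc] add [dfbt,slnbq] -> 11 lines: bjt czlf jhj dfbt slnbq hceyh div uzqvq tipx gdo dgyj
Final line count: 11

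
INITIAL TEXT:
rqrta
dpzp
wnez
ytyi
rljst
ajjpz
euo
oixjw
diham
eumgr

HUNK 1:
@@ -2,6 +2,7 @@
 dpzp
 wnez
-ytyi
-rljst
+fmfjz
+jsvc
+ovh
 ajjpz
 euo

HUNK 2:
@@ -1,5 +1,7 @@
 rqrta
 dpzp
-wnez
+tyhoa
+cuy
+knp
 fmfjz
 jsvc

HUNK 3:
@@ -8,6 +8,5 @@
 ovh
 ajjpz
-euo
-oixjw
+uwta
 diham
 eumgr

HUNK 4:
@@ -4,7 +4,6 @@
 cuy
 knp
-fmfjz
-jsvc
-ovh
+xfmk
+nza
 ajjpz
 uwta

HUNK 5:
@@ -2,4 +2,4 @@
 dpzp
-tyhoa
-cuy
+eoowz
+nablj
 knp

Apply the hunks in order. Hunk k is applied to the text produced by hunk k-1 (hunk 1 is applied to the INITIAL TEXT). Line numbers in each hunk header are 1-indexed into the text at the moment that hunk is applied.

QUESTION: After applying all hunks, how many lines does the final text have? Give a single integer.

Hunk 1: at line 2 remove [ytyi,rljst] add [fmfjz,jsvc,ovh] -> 11 lines: rqrta dpzp wnez fmfjz jsvc ovh ajjpz euo oixjw diham eumgr
Hunk 2: at line 1 remove [wnez] add [tyhoa,cuy,knp] -> 13 lines: rqrta dpzp tyhoa cuy knp fmfjz jsvc ovh ajjpz euo oixjw diham eumgr
Hunk 3: at line 8 remove [euo,oixjw] add [uwta] -> 12 lines: rqrta dpzp tyhoa cuy knp fmfjz jsvc ovh ajjpz uwta diham eumgr
Hunk 4: at line 4 remove [fmfjz,jsvc,ovh] add [xfmk,nza] -> 11 lines: rqrta dpzp tyhoa cuy knp xfmk nza ajjpz uwta diham eumgr
Hunk 5: at line 2 remove [tyhoa,cuy] add [eoowz,nablj] -> 11 lines: rqrta dpzp eoowz nablj knp xfmk nza ajjpz uwta diham eumgr
Final line count: 11

Answer: 11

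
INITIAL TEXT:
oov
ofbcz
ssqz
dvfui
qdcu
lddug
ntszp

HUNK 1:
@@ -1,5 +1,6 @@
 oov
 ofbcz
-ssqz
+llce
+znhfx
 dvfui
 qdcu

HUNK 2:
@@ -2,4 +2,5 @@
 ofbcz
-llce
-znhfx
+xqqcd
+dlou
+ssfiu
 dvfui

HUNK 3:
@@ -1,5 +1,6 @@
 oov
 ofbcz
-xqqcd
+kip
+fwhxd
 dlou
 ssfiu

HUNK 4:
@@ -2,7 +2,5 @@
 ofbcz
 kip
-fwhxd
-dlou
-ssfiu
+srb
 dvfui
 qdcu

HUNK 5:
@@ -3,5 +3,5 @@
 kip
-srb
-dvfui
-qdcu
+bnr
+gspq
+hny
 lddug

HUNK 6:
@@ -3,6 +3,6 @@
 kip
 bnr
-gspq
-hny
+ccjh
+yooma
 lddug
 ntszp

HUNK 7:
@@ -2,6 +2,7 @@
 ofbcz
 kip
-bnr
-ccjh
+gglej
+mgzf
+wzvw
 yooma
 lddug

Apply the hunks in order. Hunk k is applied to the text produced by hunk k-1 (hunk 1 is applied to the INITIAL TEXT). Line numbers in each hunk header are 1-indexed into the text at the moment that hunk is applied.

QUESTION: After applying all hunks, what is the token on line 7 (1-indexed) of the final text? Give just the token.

Hunk 1: at line 1 remove [ssqz] add [llce,znhfx] -> 8 lines: oov ofbcz llce znhfx dvfui qdcu lddug ntszp
Hunk 2: at line 2 remove [llce,znhfx] add [xqqcd,dlou,ssfiu] -> 9 lines: oov ofbcz xqqcd dlou ssfiu dvfui qdcu lddug ntszp
Hunk 3: at line 1 remove [xqqcd] add [kip,fwhxd] -> 10 lines: oov ofbcz kip fwhxd dlou ssfiu dvfui qdcu lddug ntszp
Hunk 4: at line 2 remove [fwhxd,dlou,ssfiu] add [srb] -> 8 lines: oov ofbcz kip srb dvfui qdcu lddug ntszp
Hunk 5: at line 3 remove [srb,dvfui,qdcu] add [bnr,gspq,hny] -> 8 lines: oov ofbcz kip bnr gspq hny lddug ntszp
Hunk 6: at line 3 remove [gspq,hny] add [ccjh,yooma] -> 8 lines: oov ofbcz kip bnr ccjh yooma lddug ntszp
Hunk 7: at line 2 remove [bnr,ccjh] add [gglej,mgzf,wzvw] -> 9 lines: oov ofbcz kip gglej mgzf wzvw yooma lddug ntszp
Final line 7: yooma

Answer: yooma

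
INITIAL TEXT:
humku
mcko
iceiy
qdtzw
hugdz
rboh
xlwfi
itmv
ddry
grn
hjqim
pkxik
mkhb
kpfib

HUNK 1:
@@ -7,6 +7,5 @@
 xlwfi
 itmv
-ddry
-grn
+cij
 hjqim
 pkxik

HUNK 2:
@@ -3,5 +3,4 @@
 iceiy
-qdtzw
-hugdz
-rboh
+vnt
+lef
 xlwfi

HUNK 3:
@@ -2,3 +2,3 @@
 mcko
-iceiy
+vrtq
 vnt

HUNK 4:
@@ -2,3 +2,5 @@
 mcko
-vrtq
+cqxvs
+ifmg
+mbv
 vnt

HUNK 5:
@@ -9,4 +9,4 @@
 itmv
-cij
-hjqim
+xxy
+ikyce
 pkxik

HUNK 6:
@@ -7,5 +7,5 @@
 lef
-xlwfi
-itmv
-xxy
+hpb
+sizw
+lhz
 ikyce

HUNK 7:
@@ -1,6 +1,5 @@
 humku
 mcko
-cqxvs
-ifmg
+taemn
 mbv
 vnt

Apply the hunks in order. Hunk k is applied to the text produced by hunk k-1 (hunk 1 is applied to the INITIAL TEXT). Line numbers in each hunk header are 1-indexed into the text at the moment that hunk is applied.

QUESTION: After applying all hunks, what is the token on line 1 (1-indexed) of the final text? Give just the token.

Hunk 1: at line 7 remove [ddry,grn] add [cij] -> 13 lines: humku mcko iceiy qdtzw hugdz rboh xlwfi itmv cij hjqim pkxik mkhb kpfib
Hunk 2: at line 3 remove [qdtzw,hugdz,rboh] add [vnt,lef] -> 12 lines: humku mcko iceiy vnt lef xlwfi itmv cij hjqim pkxik mkhb kpfib
Hunk 3: at line 2 remove [iceiy] add [vrtq] -> 12 lines: humku mcko vrtq vnt lef xlwfi itmv cij hjqim pkxik mkhb kpfib
Hunk 4: at line 2 remove [vrtq] add [cqxvs,ifmg,mbv] -> 14 lines: humku mcko cqxvs ifmg mbv vnt lef xlwfi itmv cij hjqim pkxik mkhb kpfib
Hunk 5: at line 9 remove [cij,hjqim] add [xxy,ikyce] -> 14 lines: humku mcko cqxvs ifmg mbv vnt lef xlwfi itmv xxy ikyce pkxik mkhb kpfib
Hunk 6: at line 7 remove [xlwfi,itmv,xxy] add [hpb,sizw,lhz] -> 14 lines: humku mcko cqxvs ifmg mbv vnt lef hpb sizw lhz ikyce pkxik mkhb kpfib
Hunk 7: at line 1 remove [cqxvs,ifmg] add [taemn] -> 13 lines: humku mcko taemn mbv vnt lef hpb sizw lhz ikyce pkxik mkhb kpfib
Final line 1: humku

Answer: humku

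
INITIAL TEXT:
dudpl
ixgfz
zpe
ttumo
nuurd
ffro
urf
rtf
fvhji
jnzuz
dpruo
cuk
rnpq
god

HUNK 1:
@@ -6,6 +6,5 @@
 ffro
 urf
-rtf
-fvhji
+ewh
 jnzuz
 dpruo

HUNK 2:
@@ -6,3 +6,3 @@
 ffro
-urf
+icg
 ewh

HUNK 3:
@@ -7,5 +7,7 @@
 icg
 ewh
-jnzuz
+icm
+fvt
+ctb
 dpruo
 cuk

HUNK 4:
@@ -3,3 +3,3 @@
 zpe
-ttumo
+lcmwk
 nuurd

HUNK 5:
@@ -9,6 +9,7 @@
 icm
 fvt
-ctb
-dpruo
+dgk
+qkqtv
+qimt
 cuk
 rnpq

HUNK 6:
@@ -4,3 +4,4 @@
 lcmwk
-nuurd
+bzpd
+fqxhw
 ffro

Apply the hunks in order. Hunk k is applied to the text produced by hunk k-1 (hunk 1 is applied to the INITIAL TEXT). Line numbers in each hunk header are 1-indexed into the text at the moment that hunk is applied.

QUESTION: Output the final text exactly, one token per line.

Hunk 1: at line 6 remove [rtf,fvhji] add [ewh] -> 13 lines: dudpl ixgfz zpe ttumo nuurd ffro urf ewh jnzuz dpruo cuk rnpq god
Hunk 2: at line 6 remove [urf] add [icg] -> 13 lines: dudpl ixgfz zpe ttumo nuurd ffro icg ewh jnzuz dpruo cuk rnpq god
Hunk 3: at line 7 remove [jnzuz] add [icm,fvt,ctb] -> 15 lines: dudpl ixgfz zpe ttumo nuurd ffro icg ewh icm fvt ctb dpruo cuk rnpq god
Hunk 4: at line 3 remove [ttumo] add [lcmwk] -> 15 lines: dudpl ixgfz zpe lcmwk nuurd ffro icg ewh icm fvt ctb dpruo cuk rnpq god
Hunk 5: at line 9 remove [ctb,dpruo] add [dgk,qkqtv,qimt] -> 16 lines: dudpl ixgfz zpe lcmwk nuurd ffro icg ewh icm fvt dgk qkqtv qimt cuk rnpq god
Hunk 6: at line 4 remove [nuurd] add [bzpd,fqxhw] -> 17 lines: dudpl ixgfz zpe lcmwk bzpd fqxhw ffro icg ewh icm fvt dgk qkqtv qimt cuk rnpq god

Answer: dudpl
ixgfz
zpe
lcmwk
bzpd
fqxhw
ffro
icg
ewh
icm
fvt
dgk
qkqtv
qimt
cuk
rnpq
god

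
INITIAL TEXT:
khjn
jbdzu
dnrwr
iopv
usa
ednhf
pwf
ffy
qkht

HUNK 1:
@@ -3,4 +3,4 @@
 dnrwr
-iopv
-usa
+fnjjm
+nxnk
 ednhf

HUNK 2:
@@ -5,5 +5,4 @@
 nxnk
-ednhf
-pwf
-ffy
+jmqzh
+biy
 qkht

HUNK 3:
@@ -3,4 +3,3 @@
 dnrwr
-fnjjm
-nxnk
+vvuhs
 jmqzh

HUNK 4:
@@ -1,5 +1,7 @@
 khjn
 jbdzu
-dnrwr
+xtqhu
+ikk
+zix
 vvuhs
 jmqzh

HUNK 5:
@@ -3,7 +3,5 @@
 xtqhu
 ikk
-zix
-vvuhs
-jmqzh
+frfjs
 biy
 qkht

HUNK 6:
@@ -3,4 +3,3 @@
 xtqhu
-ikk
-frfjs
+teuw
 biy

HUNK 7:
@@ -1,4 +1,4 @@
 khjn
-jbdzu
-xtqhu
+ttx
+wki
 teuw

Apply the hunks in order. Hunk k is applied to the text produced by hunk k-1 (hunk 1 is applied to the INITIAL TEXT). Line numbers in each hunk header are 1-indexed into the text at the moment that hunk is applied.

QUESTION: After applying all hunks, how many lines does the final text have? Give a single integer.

Hunk 1: at line 3 remove [iopv,usa] add [fnjjm,nxnk] -> 9 lines: khjn jbdzu dnrwr fnjjm nxnk ednhf pwf ffy qkht
Hunk 2: at line 5 remove [ednhf,pwf,ffy] add [jmqzh,biy] -> 8 lines: khjn jbdzu dnrwr fnjjm nxnk jmqzh biy qkht
Hunk 3: at line 3 remove [fnjjm,nxnk] add [vvuhs] -> 7 lines: khjn jbdzu dnrwr vvuhs jmqzh biy qkht
Hunk 4: at line 1 remove [dnrwr] add [xtqhu,ikk,zix] -> 9 lines: khjn jbdzu xtqhu ikk zix vvuhs jmqzh biy qkht
Hunk 5: at line 3 remove [zix,vvuhs,jmqzh] add [frfjs] -> 7 lines: khjn jbdzu xtqhu ikk frfjs biy qkht
Hunk 6: at line 3 remove [ikk,frfjs] add [teuw] -> 6 lines: khjn jbdzu xtqhu teuw biy qkht
Hunk 7: at line 1 remove [jbdzu,xtqhu] add [ttx,wki] -> 6 lines: khjn ttx wki teuw biy qkht
Final line count: 6

Answer: 6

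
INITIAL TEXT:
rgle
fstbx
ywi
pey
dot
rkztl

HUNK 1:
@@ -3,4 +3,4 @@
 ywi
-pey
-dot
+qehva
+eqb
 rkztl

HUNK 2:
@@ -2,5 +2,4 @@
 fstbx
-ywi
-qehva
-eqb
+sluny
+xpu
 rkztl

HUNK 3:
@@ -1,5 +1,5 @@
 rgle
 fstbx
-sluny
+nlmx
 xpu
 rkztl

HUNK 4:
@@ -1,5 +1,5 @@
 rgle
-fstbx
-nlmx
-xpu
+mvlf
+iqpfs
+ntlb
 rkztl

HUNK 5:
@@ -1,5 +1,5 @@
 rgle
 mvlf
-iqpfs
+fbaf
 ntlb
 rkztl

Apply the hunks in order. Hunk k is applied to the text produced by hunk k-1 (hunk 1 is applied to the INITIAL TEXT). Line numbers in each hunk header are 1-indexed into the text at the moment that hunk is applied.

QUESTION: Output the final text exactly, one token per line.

Answer: rgle
mvlf
fbaf
ntlb
rkztl

Derivation:
Hunk 1: at line 3 remove [pey,dot] add [qehva,eqb] -> 6 lines: rgle fstbx ywi qehva eqb rkztl
Hunk 2: at line 2 remove [ywi,qehva,eqb] add [sluny,xpu] -> 5 lines: rgle fstbx sluny xpu rkztl
Hunk 3: at line 1 remove [sluny] add [nlmx] -> 5 lines: rgle fstbx nlmx xpu rkztl
Hunk 4: at line 1 remove [fstbx,nlmx,xpu] add [mvlf,iqpfs,ntlb] -> 5 lines: rgle mvlf iqpfs ntlb rkztl
Hunk 5: at line 1 remove [iqpfs] add [fbaf] -> 5 lines: rgle mvlf fbaf ntlb rkztl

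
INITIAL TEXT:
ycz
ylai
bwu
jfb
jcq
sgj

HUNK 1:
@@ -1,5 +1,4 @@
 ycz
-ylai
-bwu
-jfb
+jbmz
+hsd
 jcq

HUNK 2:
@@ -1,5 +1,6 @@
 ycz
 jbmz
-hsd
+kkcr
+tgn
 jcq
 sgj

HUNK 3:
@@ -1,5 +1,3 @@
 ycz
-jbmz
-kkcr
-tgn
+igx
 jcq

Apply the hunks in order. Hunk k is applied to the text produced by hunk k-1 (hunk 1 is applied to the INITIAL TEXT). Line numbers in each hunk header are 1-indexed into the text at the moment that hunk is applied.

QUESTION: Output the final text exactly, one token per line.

Hunk 1: at line 1 remove [ylai,bwu,jfb] add [jbmz,hsd] -> 5 lines: ycz jbmz hsd jcq sgj
Hunk 2: at line 1 remove [hsd] add [kkcr,tgn] -> 6 lines: ycz jbmz kkcr tgn jcq sgj
Hunk 3: at line 1 remove [jbmz,kkcr,tgn] add [igx] -> 4 lines: ycz igx jcq sgj

Answer: ycz
igx
jcq
sgj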